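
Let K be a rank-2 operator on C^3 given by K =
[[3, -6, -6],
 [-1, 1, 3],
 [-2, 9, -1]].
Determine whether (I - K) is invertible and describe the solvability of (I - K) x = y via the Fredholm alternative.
(I - K) is invertible (det(I - K) = -48 ≠ 0), so for every y in C^3 the equation (I - K) x = y has a unique solution.

K has rank 2 and factors as K = U V^T = u1 v1^T + u2 v2^T with u1 = (-3, 2, -3), v1 = (0, -1, 1), u2 = (3, -1, -2), v2 = (1, -3, -1) (multiplying out reproduces the displayed K). The nonzero eigenvalues of U V^T coincide with those of the 2 x 2 matrix G = V^T U = [[v1·u1, v1·u2], [v2·u1, v2·u2]] = [[-5, -1], [-6, 8]], and by the Sylvester determinant identity det(I_3 - U V^T) = det(I_2 - V^T U) = det([[6, 1], [6, -7]]) = (6)(-7) - (1)(6) = -48. (Direct check: I - K =
[[-2, 6, 6],
 [1, 0, -3],
 [2, -9, 2]]
has determinant -48.) The finite-dimensional Fredholm alternative says: either (I - K) is invertible, or ker(I - K) ≠ {0} and then range(I - K) = ker((I - K)^*)^⊥, with dim ker(I - K) = dim ker((I - K)^*). Since det(I - K) ≠ 0, 1 is not an eigenvalue of K and ker(I - K) = {0}, so we are in the first case: for every y there is a unique x = (I - K)^(-1) y. (Explicitly, by the Woodbury identity, (I - U V^T)^(-1) = I + U (I_2 - G)^(-1) V^T.)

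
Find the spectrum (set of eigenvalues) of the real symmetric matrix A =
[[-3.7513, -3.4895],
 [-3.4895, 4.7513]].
sigma(A) ≈ {-5, 6}

A is real symmetric, so its spectrum consists of real eigenvalues. Expanding the characteristic polynomial of the displayed matrix gives
  det(λ I - A) = p(λ) = λ^2 + (-1)λ + (-30).
Solving p(λ) = 0 yields eigenvalues ≈ -5, 6. (A is shown rounded to 4 decimals, so these recover the underlying integer eigenvalues to within that precision.)
Verification: the trace of A = 1 equals the sum of eigenvalues 1, and det(A) ≈ -30.0002 matches the eigenvalue product -30.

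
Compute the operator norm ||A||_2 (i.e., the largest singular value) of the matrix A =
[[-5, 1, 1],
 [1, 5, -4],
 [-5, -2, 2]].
||A||_2 ≈ 8.3863 (= sqrt(largest eigenvalue of A^T A))

||A||_2 = sigma_max(A) = sqrt(lambda_max(A^T A)). Form the symmetric matrix M = A^T A =
[[51, 10, -19],
 [10, 30, -23],
 [-19, -23, 21]].
Its characteristic polynomial (trace, sum of principal 2x2 minors, determinant of M give the coefficients) is
  p(λ) = det(λ I - M) = λ^3 - 102λ^2 + 2241λ - 961.
No integer candidate from the rational root theorem (±divisors of 961) is a root, so the roots are irrational. The cubic discriminant is Δ = 7081589457 > 0, so there are three distinct real roots. p(0) = -961 and p(1) = 1179 have opposite signs, so a root lies in (0, 1); Newton's method refines it to λ ≈ 0.4375. p(31) = 279 and p(32) = -929 have opposite signs, so a root lies in (31, 32); Newton's method refines it to λ ≈ 31.2321. p(70) = -891 and p(71) = 1879 have opposite signs, so a root lies in (70, 71); Newton's method refines it to λ ≈ 70.3304. Check (Vieta): the three roots sum to 102, matching tr M = 102.
So the eigenvalues of A^T A are ≈ 0.4375, 31.2321, 70.3304 (all ≥ 0, as they must be for A^T A). The largest is λ_max ≈ 70.3304, hence ||A||_2 = sqrt(λ_max) ≈ 8.3863.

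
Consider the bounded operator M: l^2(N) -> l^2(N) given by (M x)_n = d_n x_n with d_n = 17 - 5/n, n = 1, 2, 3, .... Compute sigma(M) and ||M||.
sigma(M) = {17 - 5/n : n ≥ 1} ∪ {17}; ||M|| = 17

A bounded diagonal operator on l^2 with diagonal entries d_n has spectrum equal to the closure of {d_n : n ≥ 1}: every d_n is an eigenvalue (with eigenvector e_n), so {d_n} ⊂ sigma(M); the spectrum is closed, so its closure is too; and for lambda not in the closure, (M - lambda I) has bounded inverse (the diagonal entries 1/(d_n - lambda) are bounded). For our sequence d_n = 17 - 5/n, n = 1, 2, 3, ...:
  - {d_n} = {17 - 5/n : n ≥ 1}; the only limit point is 17
  - closure = {17 - 5/n : n ≥ 1} ∪ {17}
For the norm: a diagonal operator has ||M|| = sup_n |d_n|. Here d_n = 17 - 5/n increases monotonically from d_1 = 12 toward 17, with all terms in [12, 17); so sup_n |d_n| = 17 (the supremum is the limit, not attained). So ||M|| = 17.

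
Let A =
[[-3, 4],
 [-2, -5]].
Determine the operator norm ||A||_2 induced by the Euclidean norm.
||A||_2 = sqrt((54 + sqrt(800))/2) ≈ 6.4142 (= sqrt(largest eigenvalue of A^T A))

||A||_2 = sigma_max(A) = sqrt(lambda_max(A^T A)). Form the symmetric matrix M = A^T A =
[[13, -2],
 [-2, 41]].
Its characteristic polynomial (trace, determinant of M give the coefficients) is
  p(λ) = det(λ I - M) = λ^2 - 54λ + 529.
For λ^2 - 54λ + 529 the discriminant is 800. It is nonnegative but not a perfect square, so the roots are real and irrational: λ = (54 ± sqrt(800))/2 ≈ 41.1421, 12.8579.
So the eigenvalues of A^T A are ≈ 12.8579, 41.1421 (all ≥ 0, as they must be for A^T A). The largest is λ_max = (54 + sqrt(800))/2 ≈ 41.1421, hence ||A||_2 = sqrt(λ_max) = sqrt((54 + sqrt(800))/2) ≈ 6.4142.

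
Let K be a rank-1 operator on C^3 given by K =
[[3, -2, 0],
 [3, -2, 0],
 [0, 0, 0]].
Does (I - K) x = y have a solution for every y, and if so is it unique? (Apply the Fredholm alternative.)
(I - K) is singular (det(I - K) = 0, i.e. 1 ∈ sigma(K)). (I - K) x = y is solvable iff y ⊥ ker((I - K)^*) = span{(3, -2, 0)}, i.e. iff 3y_1 - 2y_2 = 0. When solvable, the solutions are x = y + c·(1, 1, 0), c arbitrary (ker(I - K) = span{(1, 1, 0)}, dimension 1).

K has rank 1, so it is an outer product K = u v^T: every row of K is a multiple of one row vector. Reading off the entries, u = (1, 1, 0) and v = (3, -2, 0) (row i of K equals u_i·v^T). A rank-one matrix u v^T satisfies K u = u (v·u) and kills the (2)-dimensional subspace v^⊥, so its characteristic polynomial is lambda^2 (lambda - v·u) with v·u = tr K = 1. Hence the eigenvalues of I - K are 1 (multiplicity 2) and 1 - (1) = 0, so det(I - K) = 0. (Direct check: I - K =
[[-2, 2, 0],
 [-3, 3, 0],
 [0, 0, 1]]
has determinant 0.) So 1 is an eigenvalue of K and (I - K) is not invertible. The finite-dimensional Fredholm alternative says: either (I - K) is invertible, or ker(I - K) ≠ {0} and then range(I - K) = ker((I - K)^*)^⊥, with dim ker(I - K) = dim ker((I - K)^*). We are in the second case, so we need both kernels. Kernel of I - K: (I - K) u = u - u (v·u) = u - u = 0, so ker(I - K) = span{u} = span{(1, 1, 0)} (it is exactly 1-dimensional because rank(I - K) = 2). Kernel of the adjoint: K is real, so (I - K)^* = I - K^T = I - v u^T, and (I - v u^T) v = v - v (u·v) = 0; hence ker((I - K)^*) = span{v} = span{(3, -2, 0)}. Therefore (I - K) x = y is solvable iff <y, v> = 0, i.e. iff 3y_1 - 2y_2 = 0. When this holds, K y = u (v·y) = 0, so (I - K) y = y and x = y is a particular solution; the full solution set is the line x = y + c·u = y + c·(1, 1, 0), c ∈ C.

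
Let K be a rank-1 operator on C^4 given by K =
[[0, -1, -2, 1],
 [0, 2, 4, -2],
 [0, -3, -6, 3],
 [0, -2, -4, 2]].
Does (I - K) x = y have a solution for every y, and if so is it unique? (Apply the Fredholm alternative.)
(I - K) is invertible (det(I - K) = 3 ≠ 0), so for every y in C^4 the equation (I - K) x = y has a unique solution.

K has rank 1, so it is an outer product K = u v^T: every row of K is a multiple of one row vector. Reading off the entries, u = (1, -2, 3, 2) and v = (0, -1, -2, 1) (row i of K equals u_i·v^T). A rank-one matrix u v^T satisfies K u = u (v·u) and kills the (3)-dimensional subspace v^⊥, so its characteristic polynomial is lambda^3 (lambda - v·u) with v·u = tr K = -2. Hence the eigenvalues of I - K are 1 (multiplicity 3) and 1 - (-2) = 3, so det(I - K) = 3. (Direct check: I - K =
[[1, 1, 2, -1],
 [0, -1, -4, 2],
 [0, 3, 7, -3],
 [0, 2, 4, -1]]
has determinant 3.) The finite-dimensional Fredholm alternative says: either (I - K) is invertible, or ker(I - K) ≠ {0} and then range(I - K) = ker((I - K)^*)^⊥, with dim ker(I - K) = dim ker((I - K)^*). Since det(I - K) ≠ 0, 1 is not an eigenvalue of K and ker(I - K) = {0}, so we are in the first case: for every y there is a unique x = (I - K)^(-1) y. Explicitly, by the Sherman–Morrison formula, (I - u v^T)^(-1) = I + u v^T/(1 - v·u), i.e. (I - K)^(-1) = I + K/(3).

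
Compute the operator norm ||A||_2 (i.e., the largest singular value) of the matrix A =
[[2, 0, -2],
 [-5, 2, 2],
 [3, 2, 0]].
||A||_2 ≈ 6.653 (= sqrt(largest eigenvalue of A^T A))

||A||_2 = sigma_max(A) = sqrt(lambda_max(A^T A)). Form the symmetric matrix M = A^T A =
[[38, -4, -14],
 [-4, 8, 4],
 [-14, 4, 8]].
Its characteristic polynomial (trace, sum of principal 2x2 minors, determinant of M give the coefficients) is
  p(λ) = det(λ I - M) = λ^3 - 54λ^2 + 444λ - 576.
No integer candidate from the rational root theorem (±divisors of 576) is a root, so the roots are irrational. The cubic discriminant is Δ = 101563200 > 0, so there are three distinct real roots. p(1) = -185 and p(2) = 104 have opposite signs, so a root lies in (1, 2); Newton's method refines it to λ ≈ 1.5991. p(8) = 32 and p(9) = -225 have opposite signs, so a root lies in (8, 9); Newton's method refines it to λ ≈ 8.1379. p(44) = -400 and p(45) = 1179 have opposite signs, so a root lies in (44, 45); Newton's method refines it to λ ≈ 44.2631. Check (Vieta): the three roots sum to 54, matching tr M = 54.
So the eigenvalues of A^T A are ≈ 1.5991, 8.1379, 44.2631 (all ≥ 0, as they must be for A^T A). The largest is λ_max ≈ 44.2631, hence ||A||_2 = sqrt(λ_max) ≈ 6.653.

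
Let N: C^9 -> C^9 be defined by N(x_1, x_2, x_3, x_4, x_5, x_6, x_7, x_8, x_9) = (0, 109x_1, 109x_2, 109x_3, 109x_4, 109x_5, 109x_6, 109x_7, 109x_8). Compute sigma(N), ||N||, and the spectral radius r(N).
sigma(N) = {0}; ||N|| = 109; r(N) = 0. (N is nilpotent with N^9 = 0.)

On C^9, N is a strictly lower-triangular matrix with 109 on the subdiagonal and zeros elsewhere, so its characteristic polynomial is lambda^9 and every eigenvalue is 0: sigma(N) = {0}. For the operator norm, N e_i = 109e_{i+1} for i = 1, ..., 8 and N e_9 = 0, so the singular values of N are 109 (with multiplicity 8) and 0; hence ||N|| = 109. The spectral radius r(N) = max|lambda| = 0. Note ||N|| > r(N) — characteristic of non-normal nilpotent operators. Indeed N^9 = 0.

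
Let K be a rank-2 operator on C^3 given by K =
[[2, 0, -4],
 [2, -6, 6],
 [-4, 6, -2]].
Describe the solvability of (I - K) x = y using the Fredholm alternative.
(I - K) is invertible (det(I - K) = -49 ≠ 0), so for every y in C^3 the equation (I - K) x = y has a unique solution.

K has rank 2 and factors as K = U V^T = u1 v1^T + u2 v2^T with u1 = (-2, 2, 0), v1 = (1, -3, 3), u2 = (2, 0, -2), v2 = (2, -3, 1) (multiplying out reproduces the displayed K). The nonzero eigenvalues of U V^T coincide with those of the 2 x 2 matrix G = V^T U = [[v1·u1, v1·u2], [v2·u1, v2·u2]] = [[-8, -4], [-10, 2]], and by the Sylvester determinant identity det(I_3 - U V^T) = det(I_2 - V^T U) = det([[9, 4], [10, -1]]) = (9)(-1) - (4)(10) = -49. (Direct check: I - K =
[[-1, 0, 4],
 [-2, 7, -6],
 [4, -6, 3]]
has determinant -49.) The finite-dimensional Fredholm alternative says: either (I - K) is invertible, or ker(I - K) ≠ {0} and then range(I - K) = ker((I - K)^*)^⊥, with dim ker(I - K) = dim ker((I - K)^*). Since det(I - K) ≠ 0, 1 is not an eigenvalue of K and ker(I - K) = {0}, so we are in the first case: for every y there is a unique x = (I - K)^(-1) y. (Explicitly, by the Woodbury identity, (I - U V^T)^(-1) = I + U (I_2 - G)^(-1) V^T.)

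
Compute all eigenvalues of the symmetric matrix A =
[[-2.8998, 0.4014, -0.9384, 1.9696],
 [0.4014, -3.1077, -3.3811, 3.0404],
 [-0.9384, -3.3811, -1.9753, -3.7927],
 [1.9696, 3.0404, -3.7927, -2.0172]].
sigma(A) ≈ {-6, -3, 5} (-6 with multiplicity 2)

A is real symmetric, so its spectrum consists of real eigenvalues. Expanding the characteristic polynomial of the displayed matrix gives
  det(λ I - A) = p(λ) = λ^4 + (10)λ^3 + (-3)λ^2 + (-252.0011)λ + (-539.9976).
Solving p(λ) = 0 yields eigenvalues ≈ -6, -6, -3, 5. (A is shown rounded to 4 decimals, so these recover the underlying integer eigenvalues to within that precision.)
Verification: the trace of A = -10 equals the sum of eigenvalues -10, and det(A) ≈ -539.9976 matches the eigenvalue product -540.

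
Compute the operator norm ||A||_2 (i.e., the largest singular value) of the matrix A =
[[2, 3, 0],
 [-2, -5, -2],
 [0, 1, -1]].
||A||_2 ≈ 6.6983 (= sqrt(largest eigenvalue of A^T A))

||A||_2 = sigma_max(A) = sqrt(lambda_max(A^T A)). Form the symmetric matrix M = A^T A =
[[8, 16, 4],
 [16, 35, 9],
 [4, 9, 5]].
Its characteristic polynomial (trace, sum of principal 2x2 minors, determinant of M give the coefficients) is
  p(λ) = det(λ I - M) = λ^3 - 48λ^2 + 142λ - 64.
No integer candidate from the rational root theorem (±divisors of 64) is a root, so the roots are irrational. The cubic discriminant is Δ = 14434592 > 0, so there are three distinct real roots. p(0) = -64 and p(1) = 31 have opposite signs, so a root lies in (0, 1); Newton's method refines it to λ ≈ 0.5528. p(2) = 36 and p(3) = -43 have opposite signs, so a root lies in (2, 3); Newton's method refines it to λ ≈ 2.5803. p(44) = -1560 and p(45) = 251 have opposite signs, so a root lies in (44, 45); Newton's method refines it to λ ≈ 44.8669. Check (Vieta): the three roots sum to 48, matching tr M = 48.
So the eigenvalues of A^T A are ≈ 0.5528, 2.5803, 44.8669 (all ≥ 0, as they must be for A^T A). The largest is λ_max ≈ 44.8669, hence ||A||_2 = sqrt(λ_max) ≈ 6.6983.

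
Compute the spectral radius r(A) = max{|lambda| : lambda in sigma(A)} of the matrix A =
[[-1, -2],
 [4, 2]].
r(A) = sqrt(6) ≈ 2.4495

The eigenvalues of A are the roots of its characteristic polynomial. With M = A (coefficients from the trace and determinant):
  p(λ) = det(λ I - M) = λ^2 - λ + 6.
For λ^2 - λ + 6 the discriminant is -23. It is negative, so the roots are the complex-conjugate pair λ = 1/2 ± (sqrt(23)/2) i ≈ 0.5 ± 2.3979i. For a conjugate pair the product of the roots equals the constant term, so |λ|^2 = 6 and |λ| = sqrt(6) ≈ 2.4495.
Thus the eigenvalues (to 4 decimals) are 0.5 ± 2.3979i (modulus 2.4495). The spectral radius is the largest modulus: r(A) = sqrt(6) ≈ 2.4495. (Cross-check: r(A) ≤ ||A||_2 ≈ 4.8442; equality holds whenever A is normal, though it can also hold for some non-normal A.)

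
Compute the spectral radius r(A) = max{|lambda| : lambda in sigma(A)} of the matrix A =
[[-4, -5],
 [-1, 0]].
r(A) = 5

The eigenvalues of A are the roots of its characteristic polynomial. With M = A (coefficients from the trace and determinant):
  p(λ) = det(λ I - M) = λ^2 + 4λ - 5.
For λ^2 + 4λ - 5 the discriminant is 36. It is a perfect square (6^2), so the roots are rational: λ = (-4 ± 6)/2 = 1, -5.
Thus the eigenvalues (to 4 decimals) are 1 (modulus 1); -5 (modulus 5). The spectral radius is the largest modulus: r(A) = 5. (Cross-check: r(A) ≤ ||A||_2 ≈ 6.434; equality holds whenever A is normal, though it can also hold for some non-normal A.)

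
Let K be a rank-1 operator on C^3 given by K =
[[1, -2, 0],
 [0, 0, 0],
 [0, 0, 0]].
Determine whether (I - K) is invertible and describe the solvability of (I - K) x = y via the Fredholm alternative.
(I - K) is singular (det(I - K) = 0, i.e. 1 ∈ sigma(K)). (I - K) x = y is solvable iff y ⊥ ker((I - K)^*) = span{(1, -2, 0)}, i.e. iff y_1 - 2y_2 = 0. When solvable, the solutions are x = y + c·(1, 0, 0), c arbitrary (ker(I - K) = span{(1, 0, 0)}, dimension 1).

K has rank 1, so it is an outer product K = u v^T: every row of K is a multiple of one row vector. Reading off the entries, u = (1, 0, 0) and v = (1, -2, 0) (row i of K equals u_i·v^T). A rank-one matrix u v^T satisfies K u = u (v·u) and kills the (2)-dimensional subspace v^⊥, so its characteristic polynomial is lambda^2 (lambda - v·u) with v·u = tr K = 1. Hence the eigenvalues of I - K are 1 (multiplicity 2) and 1 - (1) = 0, so det(I - K) = 0. (Direct check: I - K =
[[0, 2, 0],
 [0, 1, 0],
 [0, 0, 1]]
has determinant 0.) So 1 is an eigenvalue of K and (I - K) is not invertible. The finite-dimensional Fredholm alternative says: either (I - K) is invertible, or ker(I - K) ≠ {0} and then range(I - K) = ker((I - K)^*)^⊥, with dim ker(I - K) = dim ker((I - K)^*). We are in the second case, so we need both kernels. Kernel of I - K: (I - K) u = u - u (v·u) = u - u = 0, so ker(I - K) = span{u} = span{(1, 0, 0)} (it is exactly 1-dimensional because rank(I - K) = 2). Kernel of the adjoint: K is real, so (I - K)^* = I - K^T = I - v u^T, and (I - v u^T) v = v - v (u·v) = 0; hence ker((I - K)^*) = span{v} = span{(1, -2, 0)}. Therefore (I - K) x = y is solvable iff <y, v> = 0, i.e. iff y_1 - 2y_2 = 0. When this holds, K y = u (v·y) = 0, so (I - K) y = y and x = y is a particular solution; the full solution set is the line x = y + c·u = y + c·(1, 0, 0), c ∈ C.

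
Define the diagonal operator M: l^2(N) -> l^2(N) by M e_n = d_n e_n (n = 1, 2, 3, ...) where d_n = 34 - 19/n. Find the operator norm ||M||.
||M|| = 34

For a diagonal operator on l^2 with entries d_n, ||M|| = sup_n |d_n|. Here d_1 = 15, d_2 = 49/2, ..., and d_n = 34 - 19/n increases monotonically toward 34. All terms lie in [15, 34), so |d_n| = d_n and the supremum is the limit 34, which is not attained by any individual d_n. Hence ||M|| = 34.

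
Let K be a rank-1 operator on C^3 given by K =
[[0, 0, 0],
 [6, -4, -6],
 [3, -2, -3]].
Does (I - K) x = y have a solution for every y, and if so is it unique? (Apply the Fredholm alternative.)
(I - K) is invertible (det(I - K) = 8 ≠ 0), so for every y in C^3 the equation (I - K) x = y has a unique solution.

K has rank 1, so it is an outer product K = u v^T: every row of K is a multiple of one row vector. Reading off the entries, u = (0, -2, -1) and v = (-3, 2, 3) (row i of K equals u_i·v^T). A rank-one matrix u v^T satisfies K u = u (v·u) and kills the (2)-dimensional subspace v^⊥, so its characteristic polynomial is lambda^2 (lambda - v·u) with v·u = tr K = -7. Hence the eigenvalues of I - K are 1 (multiplicity 2) and 1 - (-7) = 8, so det(I - K) = 8. (Direct check: I - K =
[[1, 0, 0],
 [-6, 5, 6],
 [-3, 2, 4]]
has determinant 8.) The finite-dimensional Fredholm alternative says: either (I - K) is invertible, or ker(I - K) ≠ {0} and then range(I - K) = ker((I - K)^*)^⊥, with dim ker(I - K) = dim ker((I - K)^*). Since det(I - K) ≠ 0, 1 is not an eigenvalue of K and ker(I - K) = {0}, so we are in the first case: for every y there is a unique x = (I - K)^(-1) y. Explicitly, by the Sherman–Morrison formula, (I - u v^T)^(-1) = I + u v^T/(1 - v·u), i.e. (I - K)^(-1) = I + K/(8).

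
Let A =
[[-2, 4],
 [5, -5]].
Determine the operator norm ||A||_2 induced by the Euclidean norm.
||A||_2 = sqrt((70 + sqrt(4500))/2) ≈ 8.279 (= sqrt(largest eigenvalue of A^T A))

||A||_2 = sigma_max(A) = sqrt(lambda_max(A^T A)). Form the symmetric matrix M = A^T A =
[[29, -33],
 [-33, 41]].
Its characteristic polynomial (trace, determinant of M give the coefficients) is
  p(λ) = det(λ I - M) = λ^2 - 70λ + 100.
For λ^2 - 70λ + 100 the discriminant is 4500. It is nonnegative but not a perfect square, so the roots are real and irrational: λ = (70 ± sqrt(4500))/2 ≈ 68.541, 1.459.
So the eigenvalues of A^T A are ≈ 1.459, 68.541 (all ≥ 0, as they must be for A^T A). The largest is λ_max = (70 + sqrt(4500))/2 ≈ 68.541, hence ||A||_2 = sqrt(λ_max) = sqrt((70 + sqrt(4500))/2) ≈ 8.279.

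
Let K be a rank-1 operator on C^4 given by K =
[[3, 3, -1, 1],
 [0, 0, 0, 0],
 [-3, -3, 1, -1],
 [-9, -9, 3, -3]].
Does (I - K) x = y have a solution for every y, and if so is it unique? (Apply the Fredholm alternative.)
(I - K) is singular (det(I - K) = 0, i.e. 1 ∈ sigma(K)). (I - K) x = y is solvable iff y ⊥ ker((I - K)^*) = span{(3, 3, -1, 1)}, i.e. iff 3y_1 + 3y_2 - y_3 + y_4 = 0. When solvable, the solutions are x = y + c·(1, 0, -1, -3), c arbitrary (ker(I - K) = span{(1, 0, -1, -3)}, dimension 1).

K has rank 1, so it is an outer product K = u v^T: every row of K is a multiple of one row vector. Reading off the entries, u = (1, 0, -1, -3) and v = (3, 3, -1, 1) (row i of K equals u_i·v^T). A rank-one matrix u v^T satisfies K u = u (v·u) and kills the (3)-dimensional subspace v^⊥, so its characteristic polynomial is lambda^3 (lambda - v·u) with v·u = tr K = 1. Hence the eigenvalues of I - K are 1 (multiplicity 3) and 1 - (1) = 0, so det(I - K) = 0. (Direct check: I - K =
[[-2, -3, 1, -1],
 [0, 1, 0, 0],
 [3, 3, 0, 1],
 [9, 9, -3, 4]]
has determinant 0.) So 1 is an eigenvalue of K and (I - K) is not invertible. The finite-dimensional Fredholm alternative says: either (I - K) is invertible, or ker(I - K) ≠ {0} and then range(I - K) = ker((I - K)^*)^⊥, with dim ker(I - K) = dim ker((I - K)^*). We are in the second case, so we need both kernels. Kernel of I - K: (I - K) u = u - u (v·u) = u - u = 0, so ker(I - K) = span{u} = span{(1, 0, -1, -3)} (it is exactly 1-dimensional because rank(I - K) = 3). Kernel of the adjoint: K is real, so (I - K)^* = I - K^T = I - v u^T, and (I - v u^T) v = v - v (u·v) = 0; hence ker((I - K)^*) = span{v} = span{(3, 3, -1, 1)}. Therefore (I - K) x = y is solvable iff <y, v> = 0, i.e. iff 3y_1 + 3y_2 - y_3 + y_4 = 0. When this holds, K y = u (v·y) = 0, so (I - K) y = y and x = y is a particular solution; the full solution set is the line x = y + c·u = y + c·(1, 0, -1, -3), c ∈ C.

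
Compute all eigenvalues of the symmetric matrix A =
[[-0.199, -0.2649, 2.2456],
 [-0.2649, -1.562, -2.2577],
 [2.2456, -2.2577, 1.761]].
sigma(A) ≈ {-3, -1, 4}

A is real symmetric, so its spectrum consists of real eigenvalues. Expanding the characteristic polynomial of the displayed matrix gives
  det(λ I - A) = p(λ) = λ^3 + (0)λ^2 + (-13)λ + (-12).
Solving p(λ) = 0 yields eigenvalues ≈ -3, -1, 4. (A is shown rounded to 4 decimals, so these recover the underlying integer eigenvalues to within that precision.)
Verification: the trace of A = 0 equals the sum of eigenvalues 0, and det(A) ≈ 12.0009 matches the eigenvalue product 12.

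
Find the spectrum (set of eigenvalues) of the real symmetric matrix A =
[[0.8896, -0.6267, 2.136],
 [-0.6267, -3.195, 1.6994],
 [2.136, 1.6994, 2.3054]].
sigma(A) ≈ {-4, 0, 4}

A is real symmetric, so its spectrum consists of real eigenvalues. Expanding the characteristic polynomial of the displayed matrix gives
  det(λ I - A) = p(λ) = λ^3 + (0)λ^2 + (-16)λ + (0).
Solving p(λ) = 0 yields eigenvalues ≈ -4, 0, 4. (A is shown rounded to 4 decimals, so these recover the underlying integer eigenvalues to within that precision.)
Verification: the trace of A = 0 equals the sum of eigenvalues 0, and det(A) ≈ 0.0003 matches the eigenvalue product 0.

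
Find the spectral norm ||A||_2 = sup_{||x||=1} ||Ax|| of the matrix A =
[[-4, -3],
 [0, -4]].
||A||_2 = sqrt((41 + sqrt(657))/2) ≈ 5.772 (= sqrt(largest eigenvalue of A^T A))

||A||_2 = sigma_max(A) = sqrt(lambda_max(A^T A)). Form the symmetric matrix M = A^T A =
[[16, 12],
 [12, 25]].
Its characteristic polynomial (trace, determinant of M give the coefficients) is
  p(λ) = det(λ I - M) = λ^2 - 41λ + 256.
For λ^2 - 41λ + 256 the discriminant is 657. It is nonnegative but not a perfect square, so the roots are real and irrational: λ = (41 ± sqrt(657))/2 ≈ 33.316, 7.684.
So the eigenvalues of A^T A are ≈ 7.684, 33.316 (all ≥ 0, as they must be for A^T A). The largest is λ_max = (41 + sqrt(657))/2 ≈ 33.316, hence ||A||_2 = sqrt(λ_max) = sqrt((41 + sqrt(657))/2) ≈ 5.772.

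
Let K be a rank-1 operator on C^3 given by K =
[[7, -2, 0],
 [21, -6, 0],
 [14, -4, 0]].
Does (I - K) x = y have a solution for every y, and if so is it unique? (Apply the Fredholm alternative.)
(I - K) is singular (det(I - K) = 0, i.e. 1 ∈ sigma(K)). (I - K) x = y is solvable iff y ⊥ ker((I - K)^*) = span{(7, -2, 0)}, i.e. iff 7y_1 - 2y_2 = 0. When solvable, the solutions are x = y + c·(1, 3, 2), c arbitrary (ker(I - K) = span{(1, 3, 2)}, dimension 1).

K has rank 1, so it is an outer product K = u v^T: every row of K is a multiple of one row vector. Reading off the entries, u = (1, 3, 2) and v = (7, -2, 0) (row i of K equals u_i·v^T). A rank-one matrix u v^T satisfies K u = u (v·u) and kills the (2)-dimensional subspace v^⊥, so its characteristic polynomial is lambda^2 (lambda - v·u) with v·u = tr K = 1. Hence the eigenvalues of I - K are 1 (multiplicity 2) and 1 - (1) = 0, so det(I - K) = 0. (Direct check: I - K =
[[-6, 2, 0],
 [-21, 7, 0],
 [-14, 4, 1]]
has determinant 0.) So 1 is an eigenvalue of K and (I - K) is not invertible. The finite-dimensional Fredholm alternative says: either (I - K) is invertible, or ker(I - K) ≠ {0} and then range(I - K) = ker((I - K)^*)^⊥, with dim ker(I - K) = dim ker((I - K)^*). We are in the second case, so we need both kernels. Kernel of I - K: (I - K) u = u - u (v·u) = u - u = 0, so ker(I - K) = span{u} = span{(1, 3, 2)} (it is exactly 1-dimensional because rank(I - K) = 2). Kernel of the adjoint: K is real, so (I - K)^* = I - K^T = I - v u^T, and (I - v u^T) v = v - v (u·v) = 0; hence ker((I - K)^*) = span{v} = span{(7, -2, 0)}. Therefore (I - K) x = y is solvable iff <y, v> = 0, i.e. iff 7y_1 - 2y_2 = 0. When this holds, K y = u (v·y) = 0, so (I - K) y = y and x = y is a particular solution; the full solution set is the line x = y + c·u = y + c·(1, 3, 2), c ∈ C.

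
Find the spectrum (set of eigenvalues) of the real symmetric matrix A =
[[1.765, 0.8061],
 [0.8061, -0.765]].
sigma(A) ≈ {-1, 2}

A is real symmetric, so its spectrum consists of real eigenvalues. Expanding the characteristic polynomial of the displayed matrix gives
  det(λ I - A) = p(λ) = λ^2 + (-1)λ + (-2).
Solving p(λ) = 0 yields eigenvalues ≈ -1, 2. (A is shown rounded to 4 decimals, so these recover the underlying integer eigenvalues to within that precision.)
Verification: the trace of A = 1 equals the sum of eigenvalues 1, and det(A) ≈ -2.0000 matches the eigenvalue product -2.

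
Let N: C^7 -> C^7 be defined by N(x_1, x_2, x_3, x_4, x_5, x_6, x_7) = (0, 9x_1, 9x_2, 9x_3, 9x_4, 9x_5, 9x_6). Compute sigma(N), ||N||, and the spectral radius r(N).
sigma(N) = {0}; ||N|| = 9; r(N) = 0. (N is nilpotent with N^7 = 0.)

On C^7, N is a strictly lower-triangular matrix with 9 on the subdiagonal and zeros elsewhere, so its characteristic polynomial is lambda^7 and every eigenvalue is 0: sigma(N) = {0}. For the operator norm, N e_i = 9e_{i+1} for i = 1, ..., 6 and N e_7 = 0, so the singular values of N are 9 (with multiplicity 6) and 0; hence ||N|| = 9. The spectral radius r(N) = max|lambda| = 0. Note ||N|| > r(N) — characteristic of non-normal nilpotent operators. Indeed N^7 = 0.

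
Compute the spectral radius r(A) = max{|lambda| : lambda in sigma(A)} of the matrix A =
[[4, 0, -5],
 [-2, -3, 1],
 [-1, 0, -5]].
r(A) = (1 + sqrt(101))/2 ≈ 5.5249

The eigenvalues of A are the roots of its characteristic polynomial. With M = A (coefficients from the trace, the sum of principal 2x2 minors, and det A):
  p(λ) = det(λ I - M) = λ^3 + 4λ^2 - 22λ - 75.
By the rational root theorem any rational root is an integer divisor of 75. Testing λ = -3: p(-3) = -27 + 36 + 66 - 75 = 0, so λ = -3 is a root. Dividing out (λ + 3) leaves p(λ) = (λ + 3)(λ^2 + λ - 25). For λ^2 + λ - 25 the discriminant is 101. It is nonnegative but not a perfect square, so the roots are real and irrational: λ = (-1 ± sqrt(101))/2 ≈ 4.5249, -5.5249.
Thus the eigenvalues (to 4 decimals) are 4.5249 (modulus 4.5249); -5.5249 (modulus 5.5249); -3 (modulus 3). The spectral radius is the largest modulus: r(A) = (1 + sqrt(101))/2 ≈ 5.5249. (Cross-check: r(A) ≤ ||A||_2 ≈ 7.6951; equality holds whenever A is normal, though it can also hold for some non-normal A.)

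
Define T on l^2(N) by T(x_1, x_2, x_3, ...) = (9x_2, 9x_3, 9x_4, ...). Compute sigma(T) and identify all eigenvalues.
sigma(T) = closed disk {z in C : |z| ≤ 9}; sigma_p(T) = open disk {z in C : |z| < 9}

Note T = 9·V where V is the unit left shift (V x)_k = x_{k+1}; so sigma(T) = 9·sigma(V) and ||T|| = 9||V||. ||T x||^2 = 81sum_{k≥2} |x_k|^2 ≤ 81||x||^2, with equality on {x : x_1 = 0}, so ||T|| = 9. For any lambda with |lambda| < 9, set r = lambda/9 (|r| < 1); the vector x = (1, r, r^2, ...) is in l^2 and satisfies T x = 9(r, r^2, ...) = lambda x, so lambda is an eigenvalue. On the boundary |lambda| = 9 the geometric series diverges, so no l^2 eigenvector exists, but these lambda lie in the approximate point spectrum. Hence sigma(T) is the closed disk of radius 9 and sigma_p(T) is the open disk.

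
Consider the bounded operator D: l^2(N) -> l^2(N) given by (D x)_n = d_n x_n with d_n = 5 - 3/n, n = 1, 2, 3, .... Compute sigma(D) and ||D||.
sigma(D) = {5 - 3/n : n ≥ 1} ∪ {5}; ||D|| = 5

A bounded diagonal operator on l^2 with diagonal entries d_n has spectrum equal to the closure of {d_n : n ≥ 1}: every d_n is an eigenvalue (with eigenvector e_n), so {d_n} ⊂ sigma(D); the spectrum is closed, so its closure is too; and for lambda not in the closure, (D - lambda I) has bounded inverse (the diagonal entries 1/(d_n - lambda) are bounded). For our sequence d_n = 5 - 3/n, n = 1, 2, 3, ...:
  - {d_n} = {5 - 3/n : n ≥ 1}; the only limit point is 5
  - closure = {5 - 3/n : n ≥ 1} ∪ {5}
For the norm: a diagonal operator has ||D|| = sup_n |d_n|. Here d_n = 5 - 3/n increases monotonically from d_1 = 2 toward 5, with all terms in [2, 5); so sup_n |d_n| = 5 (the supremum is the limit, not attained). So ||D|| = 5.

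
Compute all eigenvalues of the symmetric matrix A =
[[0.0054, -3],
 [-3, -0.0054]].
sigma(A) ≈ {-3, 3}

A is real symmetric, so its spectrum consists of real eigenvalues. Expanding the characteristic polynomial of the displayed matrix gives
  det(λ I - A) = p(λ) = λ^2 + (0)λ + (-9).
Solving p(λ) = 0 yields eigenvalues ≈ -3, 3. (A is shown rounded to 4 decimals, so these recover the underlying integer eigenvalues to within that precision.)
Verification: the trace of A = 0 equals the sum of eigenvalues 0, and det(A) ≈ -9.0000 matches the eigenvalue product -9.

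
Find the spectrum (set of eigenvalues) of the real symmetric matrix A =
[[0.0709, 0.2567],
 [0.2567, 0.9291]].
sigma(A) ≈ {0, 1}

A is real symmetric, so its spectrum consists of real eigenvalues. Expanding the characteristic polynomial of the displayed matrix gives
  det(λ I - A) = p(λ) = λ^2 + (-1)λ + (0).
Solving p(λ) = 0 yields eigenvalues ≈ 0, 1. (A is shown rounded to 4 decimals, so these recover the underlying integer eigenvalues to within that precision.)
Verification: the trace of A = 1 equals the sum of eigenvalues 1, and det(A) ≈ -0.0000 matches the eigenvalue product 0.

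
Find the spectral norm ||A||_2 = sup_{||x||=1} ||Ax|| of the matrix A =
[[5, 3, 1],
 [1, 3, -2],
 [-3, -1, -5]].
||A||_2 ≈ 7.6656 (= sqrt(largest eigenvalue of A^T A))

||A||_2 = sigma_max(A) = sqrt(lambda_max(A^T A)). Form the symmetric matrix M = A^T A =
[[35, 21, 18],
 [21, 19, 2],
 [18, 2, 30]].
Its characteristic polynomial (trace, sum of principal 2x2 minors, determinant of M give the coefficients) is
  p(λ) = det(λ I - M) = λ^3 - 84λ^2 + 1516λ - 1936.
No integer candidate from the rational root theorem (±divisors of 1936) is a root, so the roots are irrational. The cubic discriminant is Δ = 2026455296 > 0, so there are three distinct real roots. p(1) = -503 and p(2) = 768 have opposite signs, so a root lies in (1, 2); Newton's method refines it to λ ≈ 1.381. p(23) = 663 and p(24) = -112 have opposite signs, so a root lies in (23, 24); Newton's method refines it to λ ≈ 23.8576. p(58) = -1472 and p(59) = 483 have opposite signs, so a root lies in (58, 59); Newton's method refines it to λ ≈ 58.7615. Check (Vieta): the three roots sum to 84, matching tr M = 84.
So the eigenvalues of A^T A are ≈ 1.381, 23.8576, 58.7615 (all ≥ 0, as they must be for A^T A). The largest is λ_max ≈ 58.7615, hence ||A||_2 = sqrt(λ_max) ≈ 7.6656.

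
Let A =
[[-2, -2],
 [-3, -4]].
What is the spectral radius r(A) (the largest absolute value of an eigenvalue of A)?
r(A) = (6 + sqrt(28))/2 ≈ 5.6458

The eigenvalues of A are the roots of its characteristic polynomial. With M = A (coefficients from the trace and determinant):
  p(λ) = det(λ I - M) = λ^2 + 6λ + 2.
For λ^2 + 6λ + 2 the discriminant is 28. It is nonnegative but not a perfect square, so the roots are real and irrational: λ = (-6 ± sqrt(28))/2 ≈ -0.3542, -5.6458.
Thus the eigenvalues (to 4 decimals) are -0.3542 (modulus 0.3542); -5.6458 (modulus 5.6458). The spectral radius is the largest modulus: r(A) = (6 + sqrt(28))/2 ≈ 5.6458. (Cross-check: r(A) ≤ ||A||_2 ≈ 5.734; equality holds whenever A is normal, though it can also hold for some non-normal A.)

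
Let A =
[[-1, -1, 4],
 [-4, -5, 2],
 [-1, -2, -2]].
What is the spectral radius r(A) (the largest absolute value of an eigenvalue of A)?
r(A) ≈ 4.8787

The eigenvalues of A are the roots of its characteristic polynomial. With M = A (coefficients from the trace, the sum of principal 2x2 minors, and det A):
  p(λ) = det(λ I - M) = λ^3 + 8λ^2 + 21λ - 8.
No integer candidate from the rational root theorem (±divisors of 8) is a root, so the roots are irrational. The cubic discriminant is Δ = -18356 < 0, so there is one real root and a complex-conjugate pair. p(0) = -8 and p(1) = 22 have opposite signs, so a root lies in (0, 1); Newton's method refines it to λ ≈ 0.3361. Dividing out (λ - (0.3361)) leaves approximately λ^2 + 8.3361λ + 23.8018. For λ^2 + 8.3361λ + 23.8018 the discriminant is -25.7166. It is negative, so the remaining roots are the complex-conjugate pair λ ≈ -4.1681 ± 2.5356i. Their product equals the constant term, so |λ|^2 ≈ 23.8018 and |λ| ≈ 4.8787.
Thus the eigenvalues (to 4 decimals) are 0.3361 (modulus 0.3361); -4.1681 ± 2.5356i (modulus 4.8787). The spectral radius is the largest modulus: r(A) ≈ 4.8787. (Cross-check: r(A) ≤ ||A||_2 ≈ 7.3675; equality holds whenever A is normal, though it can also hold for some non-normal A.)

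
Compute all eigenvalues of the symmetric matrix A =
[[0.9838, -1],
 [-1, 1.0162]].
sigma(A) ≈ {0, 2}

A is real symmetric, so its spectrum consists of real eigenvalues. Expanding the characteristic polynomial of the displayed matrix gives
  det(λ I - A) = p(λ) = λ^2 + (-2)λ + (0).
Solving p(λ) = 0 yields eigenvalues ≈ 0, 2. (A is shown rounded to 4 decimals, so these recover the underlying integer eigenvalues to within that precision.)
Verification: the trace of A = 2 equals the sum of eigenvalues 2, and det(A) ≈ -0.0001 matches the eigenvalue product 0.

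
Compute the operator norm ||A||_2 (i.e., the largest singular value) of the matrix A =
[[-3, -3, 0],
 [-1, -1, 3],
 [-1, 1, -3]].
||A||_2 ≈ 4.868 (= sqrt(largest eigenvalue of A^T A))

||A||_2 = sigma_max(A) = sqrt(lambda_max(A^T A)). Form the symmetric matrix M = A^T A =
[[11, 9, 0],
 [9, 11, -6],
 [0, -6, 18]].
Its characteristic polynomial (trace, sum of principal 2x2 minors, determinant of M give the coefficients) is
  p(λ) = det(λ I - M) = λ^3 - 40λ^2 + 400λ - 324.
No integer candidate from the rational root theorem (±divisors of 324) is a root, so the roots are irrational. The cubic discriminant is Δ = 7533648 > 0, so there are three distinct real roots. p(0) = -324 and p(1) = 37 have opposite signs, so a root lies in (0, 1); Newton's method refines it to λ ≈ 0.8869. p(15) = 51 and p(16) = -68 have opposite signs, so a root lies in (15, 16); Newton's method refines it to λ ≈ 15.4155. p(23) = -117 and p(24) = 60 have opposite signs, so a root lies in (23, 24); Newton's method refines it to λ ≈ 23.6976. Check (Vieta): the three roots sum to 40, matching tr M = 40.
So the eigenvalues of A^T A are ≈ 0.8869, 15.4155, 23.6976 (all ≥ 0, as they must be for A^T A). The largest is λ_max ≈ 23.6976, hence ||A||_2 = sqrt(λ_max) ≈ 4.868.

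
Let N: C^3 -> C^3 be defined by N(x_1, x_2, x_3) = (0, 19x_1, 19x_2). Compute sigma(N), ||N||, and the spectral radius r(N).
sigma(N) = {0}; ||N|| = 19; r(N) = 0. (N is nilpotent with N^3 = 0.)

On C^3, N is a strictly lower-triangular matrix with 19 on the subdiagonal and zeros elsewhere, so its characteristic polynomial is lambda^3 and every eigenvalue is 0: sigma(N) = {0}. For the operator norm, N e_i = 19e_{i+1} for i = 1, ..., 2 and N e_3 = 0, so the singular values of N are 19 (with multiplicity 2) and 0; hence ||N|| = 19. The spectral radius r(N) = max|lambda| = 0. Note ||N|| > r(N) — characteristic of non-normal nilpotent operators. Indeed N^3 = 0.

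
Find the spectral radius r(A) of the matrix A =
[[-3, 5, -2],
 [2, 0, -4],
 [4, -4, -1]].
r(A) = (6 + sqrt(48))/2 ≈ 6.4641

The eigenvalues of A are the roots of its characteristic polynomial. With M = A (coefficients from the trace, the sum of principal 2x2 minors, and det A):
  p(λ) = det(λ I - M) = λ^3 + 4λ^2 - 15λ + 6.
By the rational root theorem any rational root is an integer divisor of 6. Testing λ = 2: p(2) = 8 + 16 - 30 + 6 = 0, so λ = 2 is a root. Dividing out (λ - 2) leaves p(λ) = (λ - 2)(λ^2 + 6λ - 3). For λ^2 + 6λ - 3 the discriminant is 48. It is nonnegative but not a perfect square, so the roots are real and irrational: λ = (-6 ± sqrt(48))/2 ≈ 0.4641, -6.4641.
Thus the eigenvalues (to 4 decimals) are 0.4641 (modulus 0.4641); -6.4641 (modulus 6.4641); 2 (modulus 2). The spectral radius is the largest modulus: r(A) = (6 + sqrt(48))/2 ≈ 6.4641. (Cross-check: r(A) ≤ ||A||_2 ≈ 8.1603; equality holds whenever A is normal, though it can also hold for some non-normal A.)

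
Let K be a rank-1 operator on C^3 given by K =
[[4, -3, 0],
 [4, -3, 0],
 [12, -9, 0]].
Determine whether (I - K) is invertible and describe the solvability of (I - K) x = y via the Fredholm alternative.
(I - K) is singular (det(I - K) = 0, i.e. 1 ∈ sigma(K)). (I - K) x = y is solvable iff y ⊥ ker((I - K)^*) = span{(4, -3, 0)}, i.e. iff 4y_1 - 3y_2 = 0. When solvable, the solutions are x = y + c·(1, 1, 3), c arbitrary (ker(I - K) = span{(1, 1, 3)}, dimension 1).

K has rank 1, so it is an outer product K = u v^T: every row of K is a multiple of one row vector. Reading off the entries, u = (1, 1, 3) and v = (4, -3, 0) (row i of K equals u_i·v^T). A rank-one matrix u v^T satisfies K u = u (v·u) and kills the (2)-dimensional subspace v^⊥, so its characteristic polynomial is lambda^2 (lambda - v·u) with v·u = tr K = 1. Hence the eigenvalues of I - K are 1 (multiplicity 2) and 1 - (1) = 0, so det(I - K) = 0. (Direct check: I - K =
[[-3, 3, 0],
 [-4, 4, 0],
 [-12, 9, 1]]
has determinant 0.) So 1 is an eigenvalue of K and (I - K) is not invertible. The finite-dimensional Fredholm alternative says: either (I - K) is invertible, or ker(I - K) ≠ {0} and then range(I - K) = ker((I - K)^*)^⊥, with dim ker(I - K) = dim ker((I - K)^*). We are in the second case, so we need both kernels. Kernel of I - K: (I - K) u = u - u (v·u) = u - u = 0, so ker(I - K) = span{u} = span{(1, 1, 3)} (it is exactly 1-dimensional because rank(I - K) = 2). Kernel of the adjoint: K is real, so (I - K)^* = I - K^T = I - v u^T, and (I - v u^T) v = v - v (u·v) = 0; hence ker((I - K)^*) = span{v} = span{(4, -3, 0)}. Therefore (I - K) x = y is solvable iff <y, v> = 0, i.e. iff 4y_1 - 3y_2 = 0. When this holds, K y = u (v·y) = 0, so (I - K) y = y and x = y is a particular solution; the full solution set is the line x = y + c·u = y + c·(1, 1, 3), c ∈ C.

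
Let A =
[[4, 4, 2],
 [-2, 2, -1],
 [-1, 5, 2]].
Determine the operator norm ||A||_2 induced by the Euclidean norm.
||A||_2 ≈ 7.3355 (= sqrt(largest eigenvalue of A^T A))

||A||_2 = sigma_max(A) = sqrt(lambda_max(A^T A)). Form the symmetric matrix M = A^T A =
[[21, 7, 8],
 [7, 45, 16],
 [8, 16, 9]].
Its characteristic polynomial (trace, sum of principal 2x2 minors, determinant of M give the coefficients) is
  p(λ) = det(λ I - M) = λ^3 - 75λ^2 + 1170λ - 1600.
No integer candidate from the rational root theorem (±divisors of 1600) is a root, so the roots are irrational. The cubic discriminant is Δ = 1051690500 > 0, so there are three distinct real roots. p(1) = -504 and p(2) = 448 have opposite signs, so a root lies in (1, 2); Newton's method refines it to λ ≈ 1.5109. p(19) = 414 and p(20) = -200 have opposite signs, so a root lies in (19, 20); Newton's method refines it to λ ≈ 19.6801. p(53) = -1388 and p(54) = 344 have opposite signs, so a root lies in (53, 54); Newton's method refines it to λ ≈ 53.809. Check (Vieta): the three roots sum to 75, matching tr M = 75.
So the eigenvalues of A^T A are ≈ 1.5109, 19.6801, 53.809 (all ≥ 0, as they must be for A^T A). The largest is λ_max ≈ 53.809, hence ||A||_2 = sqrt(λ_max) ≈ 7.3355.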